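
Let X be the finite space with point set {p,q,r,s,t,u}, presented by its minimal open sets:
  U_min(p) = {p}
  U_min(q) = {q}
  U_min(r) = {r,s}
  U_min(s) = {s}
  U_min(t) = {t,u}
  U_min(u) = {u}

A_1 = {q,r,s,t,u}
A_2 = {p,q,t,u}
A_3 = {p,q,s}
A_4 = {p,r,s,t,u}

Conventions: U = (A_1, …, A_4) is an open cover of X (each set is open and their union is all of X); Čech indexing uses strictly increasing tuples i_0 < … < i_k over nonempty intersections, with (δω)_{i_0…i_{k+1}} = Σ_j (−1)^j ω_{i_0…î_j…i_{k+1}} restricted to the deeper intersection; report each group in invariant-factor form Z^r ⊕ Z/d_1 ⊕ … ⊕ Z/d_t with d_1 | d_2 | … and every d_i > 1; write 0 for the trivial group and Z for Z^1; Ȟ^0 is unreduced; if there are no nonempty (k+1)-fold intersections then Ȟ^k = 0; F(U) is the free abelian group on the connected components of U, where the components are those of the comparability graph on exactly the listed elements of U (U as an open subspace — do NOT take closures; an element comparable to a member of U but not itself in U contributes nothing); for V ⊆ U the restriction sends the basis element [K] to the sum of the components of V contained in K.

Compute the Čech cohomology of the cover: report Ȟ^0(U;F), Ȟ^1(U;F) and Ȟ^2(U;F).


Ȟ^0(U;F) ≅ Z^4,  Ȟ^1(U;F) ≅ 0,  Ȟ^2(U;F) ≅ 0

nerve simplices:
  A12={q,t,u} A13={q,s} A14={r,s,t,u} A23={p,q} A24={p,t,u} A34={p,s}
  A123={q} A124={t,u} A134={s} A234={p}
components per intersection:
  A1: {q} {r,s} {t,u}
  A2: {p} {q} {t,u}
  A3: {p} {q} {s}
  A4: {p} {r,s} {t,u}
  A12: {q} {t,u}
  A13: {q} {s}
  A14: {r,s} {t,u}
  A23: {p} {q}
  A24: {p} {t,u}
  A34: {p} {s}
  A123: {q}
  A124: {t,u}
  A134: {s}
  A234: {p}
C dims 12,12,4; δ0: rk 8, SNF 1^8; δ1: rk 4, SNF 1^4
degree 0: 12−8−0 = 4 → Ȟ^0 ≅ Z^4
degree 1: 12−4−8 = 0 → Ȟ^1 ≅ 0
degree 2: 4−0−4 = 0 → Ȟ^2 ≅ 0


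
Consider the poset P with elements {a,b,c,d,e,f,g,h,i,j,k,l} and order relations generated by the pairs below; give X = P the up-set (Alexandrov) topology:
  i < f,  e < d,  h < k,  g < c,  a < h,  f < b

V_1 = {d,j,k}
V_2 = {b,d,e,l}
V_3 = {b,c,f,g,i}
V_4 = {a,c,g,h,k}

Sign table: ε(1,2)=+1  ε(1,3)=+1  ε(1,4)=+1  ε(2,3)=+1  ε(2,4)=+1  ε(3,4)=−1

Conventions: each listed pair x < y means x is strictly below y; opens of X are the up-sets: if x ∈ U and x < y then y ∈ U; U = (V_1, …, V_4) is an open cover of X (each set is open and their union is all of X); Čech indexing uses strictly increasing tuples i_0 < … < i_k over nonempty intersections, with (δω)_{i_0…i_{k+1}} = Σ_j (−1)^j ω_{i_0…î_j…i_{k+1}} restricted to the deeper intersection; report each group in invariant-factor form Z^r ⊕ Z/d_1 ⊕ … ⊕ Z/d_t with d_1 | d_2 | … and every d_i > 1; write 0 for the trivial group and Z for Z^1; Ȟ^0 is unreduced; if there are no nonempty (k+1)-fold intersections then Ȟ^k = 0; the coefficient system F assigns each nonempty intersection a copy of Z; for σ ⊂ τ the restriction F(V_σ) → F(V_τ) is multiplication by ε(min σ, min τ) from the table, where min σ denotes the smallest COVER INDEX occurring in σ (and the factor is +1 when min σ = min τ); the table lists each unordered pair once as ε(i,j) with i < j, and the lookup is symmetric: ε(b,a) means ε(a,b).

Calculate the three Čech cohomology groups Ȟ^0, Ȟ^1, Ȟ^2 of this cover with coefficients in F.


nerve of the cover:
  V12={d} V14={k} V23={b} V34={c,g}
C dims 4,4; δ0: rk 4, SNF 1^3·2
Ȟ^0 = (4 − 4) − 0 = 0, so Ȟ^0 ≅ 0
Ȟ^1 = (4 − 0) − 4 = 0 plus torsion [2], so Ȟ^1 ≅ Z/2
Ȟ^2 = (0 − 0) − 0 = 0, so Ȟ^2 ≅ 0

Ȟ^0(U;F) ≅ 0, Ȟ^1(U;F) ≅ Z/2, Ȟ^2(U;F) ≅ 0


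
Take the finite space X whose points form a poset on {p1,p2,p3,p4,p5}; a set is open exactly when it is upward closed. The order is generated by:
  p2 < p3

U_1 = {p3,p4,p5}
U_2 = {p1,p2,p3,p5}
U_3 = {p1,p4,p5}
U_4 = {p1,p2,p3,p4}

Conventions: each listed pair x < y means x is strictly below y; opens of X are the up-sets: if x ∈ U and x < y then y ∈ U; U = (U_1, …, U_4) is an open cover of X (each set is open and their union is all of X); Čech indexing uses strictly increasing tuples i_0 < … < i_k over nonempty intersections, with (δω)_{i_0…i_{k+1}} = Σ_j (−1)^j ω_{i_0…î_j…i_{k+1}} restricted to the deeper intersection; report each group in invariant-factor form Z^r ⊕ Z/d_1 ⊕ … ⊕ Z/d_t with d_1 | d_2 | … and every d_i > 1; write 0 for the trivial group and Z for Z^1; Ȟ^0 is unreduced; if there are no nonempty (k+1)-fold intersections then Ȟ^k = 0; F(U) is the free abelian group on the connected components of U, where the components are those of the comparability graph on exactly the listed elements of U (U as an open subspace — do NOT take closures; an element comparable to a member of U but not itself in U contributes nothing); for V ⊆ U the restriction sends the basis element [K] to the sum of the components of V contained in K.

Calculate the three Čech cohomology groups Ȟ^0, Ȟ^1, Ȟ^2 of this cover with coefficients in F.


Ȟ^0(U;F) ≅ Z^4; Ȟ^1(U;F) ≅ 0; Ȟ^2(U;F) ≅ 0

nerve simplices:
  U12={p3,p5} U13={p4,p5} U14={p3,p4} U23={p1,p5} U24={p1,p2,p3} U34={p1,p4}
  U123={p5} U124={p3} U134={p4} U234={p1}
components per intersection:
  U1: {p3} {p4} {p5}
  U2: {p1} {p2,p3} {p5}
  U3: {p1} {p4} {p5}
  U4: {p1} {p2,p3} {p4}
  U12: {p3} {p5}
  U13: {p4} {p5}
  U14: {p3} {p4}
  U23: {p1} {p5}
  U24: {p1} {p2,p3}
  U34: {p1} {p4}
  U123: {p5}
  U124: {p3}
  U134: {p4}
  U234: {p1}
C dims 12,12,4; δ0: rk 8, SNF 1^8; δ1: rk 4, SNF 1^4
degree 0: 12−8−0 = 4 → Ȟ^0 ≅ Z^4
degree 1: 12−4−8 = 0 → Ȟ^1 ≅ 0
degree 2: 4−0−4 = 0 → Ȟ^2 ≅ 0


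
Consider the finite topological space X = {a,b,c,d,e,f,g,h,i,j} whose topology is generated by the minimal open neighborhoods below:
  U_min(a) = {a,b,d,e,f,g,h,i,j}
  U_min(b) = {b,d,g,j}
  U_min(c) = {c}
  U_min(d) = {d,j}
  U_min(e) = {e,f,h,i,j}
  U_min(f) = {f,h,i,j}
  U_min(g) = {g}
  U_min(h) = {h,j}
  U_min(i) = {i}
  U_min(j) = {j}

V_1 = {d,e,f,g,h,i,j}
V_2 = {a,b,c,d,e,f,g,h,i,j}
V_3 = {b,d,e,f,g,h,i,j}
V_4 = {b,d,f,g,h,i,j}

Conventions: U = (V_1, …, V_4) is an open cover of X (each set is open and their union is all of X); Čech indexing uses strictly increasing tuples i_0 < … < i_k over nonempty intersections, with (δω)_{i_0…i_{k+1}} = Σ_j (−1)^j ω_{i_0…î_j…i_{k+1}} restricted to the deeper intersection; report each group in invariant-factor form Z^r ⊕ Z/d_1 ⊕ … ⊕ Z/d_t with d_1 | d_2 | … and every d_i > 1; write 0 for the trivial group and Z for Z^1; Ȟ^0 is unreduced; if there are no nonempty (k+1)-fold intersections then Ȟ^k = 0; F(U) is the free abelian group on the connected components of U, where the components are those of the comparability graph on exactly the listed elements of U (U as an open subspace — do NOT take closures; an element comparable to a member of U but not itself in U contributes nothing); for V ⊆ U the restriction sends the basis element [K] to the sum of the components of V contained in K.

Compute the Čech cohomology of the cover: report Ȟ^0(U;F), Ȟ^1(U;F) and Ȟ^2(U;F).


Ȟ^0 ≅ Z^2,  Ȟ^1 ≅ 0,  Ȟ^2 ≅ 0

intersection data:
  V12={d,e,f,g,h,i,j} V13={d,e,f,g,h,i,j} V14={d,f,g,h,i,j} V23={b,d,e,f,g,h,i,j} V24={b,d,f,g,h,i,j} V34={b,d,f,g,h,i,j}
  V123={d,e,f,g,h,i,j} V124={d,f,g,h,i,j} V134={d,f,g,h,i,j} V234={b,d,f,g,h,i,j}
  V1234={d,f,g,h,i,j}
components per intersection:
  V1: {d,e,f,h,i,j} {g}
  V2: {a,b,d,e,f,g,h,i,j} {c}
  V3: {b,d,e,f,g,h,i,j}
  V4: {b,d,f,g,h,i,j}
  V12: {d,e,f,h,i,j} {g}
  V13: {d,e,f,h,i,j} {g}
  V14: {d,f,h,i,j} {g}
  V23: {b,d,e,f,g,h,i,j}
  V24: {b,d,f,g,h,i,j}
  V34: {b,d,f,g,h,i,j}
  V123: {d,e,f,h,i,j} {g}
  V124: {d,f,h,i,j} {g}
  V134: {d,f,h,i,j} {g}
  V234: {b,d,f,g,h,i,j}
  V1234: {d,f,h,i,j} {g}
C dims 6,9,7,2; δ0: rk 4, SNF 1^4; δ1: rk 5, SNF 1^5; δ2: rk 2, SNF 1^2
Ȟ^0 = (6 − 4) − 0 = 2, so Ȟ^0 ≅ Z^2
Ȟ^1 = (9 − 5) − 4 = 0, so Ȟ^1 ≅ 0
Ȟ^2 = (7 − 2) − 5 = 0, so Ȟ^2 ≅ 0


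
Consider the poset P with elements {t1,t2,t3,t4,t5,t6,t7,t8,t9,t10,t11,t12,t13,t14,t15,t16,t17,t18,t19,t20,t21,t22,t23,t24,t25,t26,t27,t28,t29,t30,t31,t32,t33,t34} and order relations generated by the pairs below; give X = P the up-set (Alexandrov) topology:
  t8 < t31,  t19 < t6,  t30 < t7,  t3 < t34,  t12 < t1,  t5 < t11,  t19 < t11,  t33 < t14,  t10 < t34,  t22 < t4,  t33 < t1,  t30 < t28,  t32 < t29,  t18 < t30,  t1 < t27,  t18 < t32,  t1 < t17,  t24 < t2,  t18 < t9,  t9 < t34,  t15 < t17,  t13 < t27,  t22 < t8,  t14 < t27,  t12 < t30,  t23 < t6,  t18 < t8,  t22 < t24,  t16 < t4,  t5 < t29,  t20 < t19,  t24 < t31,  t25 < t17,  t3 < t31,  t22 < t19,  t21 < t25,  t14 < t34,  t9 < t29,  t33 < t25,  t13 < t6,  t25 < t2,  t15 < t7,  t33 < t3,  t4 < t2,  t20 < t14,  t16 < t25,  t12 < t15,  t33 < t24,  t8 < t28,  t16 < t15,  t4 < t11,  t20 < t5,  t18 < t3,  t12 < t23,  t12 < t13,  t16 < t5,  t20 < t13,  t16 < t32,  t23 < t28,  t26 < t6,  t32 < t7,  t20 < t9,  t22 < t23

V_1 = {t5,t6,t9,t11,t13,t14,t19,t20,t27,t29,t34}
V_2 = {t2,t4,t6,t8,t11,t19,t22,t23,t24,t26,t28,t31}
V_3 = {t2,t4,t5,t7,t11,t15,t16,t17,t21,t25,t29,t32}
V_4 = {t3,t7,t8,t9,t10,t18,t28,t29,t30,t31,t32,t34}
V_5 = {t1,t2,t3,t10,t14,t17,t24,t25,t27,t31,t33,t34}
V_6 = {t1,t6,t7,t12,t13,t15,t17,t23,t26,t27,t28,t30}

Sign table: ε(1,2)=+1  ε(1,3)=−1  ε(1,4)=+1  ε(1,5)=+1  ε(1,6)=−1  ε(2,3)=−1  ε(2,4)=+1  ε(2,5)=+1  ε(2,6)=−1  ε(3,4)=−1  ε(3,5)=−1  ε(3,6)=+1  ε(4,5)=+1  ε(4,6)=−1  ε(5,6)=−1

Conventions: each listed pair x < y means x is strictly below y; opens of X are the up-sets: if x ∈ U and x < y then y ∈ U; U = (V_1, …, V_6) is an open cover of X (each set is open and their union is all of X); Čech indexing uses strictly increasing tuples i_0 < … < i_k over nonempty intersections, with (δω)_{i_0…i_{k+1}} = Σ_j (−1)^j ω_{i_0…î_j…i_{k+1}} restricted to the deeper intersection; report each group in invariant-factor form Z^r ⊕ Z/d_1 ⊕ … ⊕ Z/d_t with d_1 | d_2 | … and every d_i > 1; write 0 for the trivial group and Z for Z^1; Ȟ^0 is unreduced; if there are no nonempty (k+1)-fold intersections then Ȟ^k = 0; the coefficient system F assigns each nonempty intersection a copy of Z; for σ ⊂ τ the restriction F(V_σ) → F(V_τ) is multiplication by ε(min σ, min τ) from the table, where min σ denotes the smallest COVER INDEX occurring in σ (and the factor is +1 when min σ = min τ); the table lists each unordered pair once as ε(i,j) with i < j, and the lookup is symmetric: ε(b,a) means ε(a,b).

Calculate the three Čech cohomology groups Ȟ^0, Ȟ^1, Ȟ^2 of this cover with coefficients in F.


nonempty intersections:
  V12={t6,t11,t19} V13={t5,t11,t29} V14={t9,t29,t34} V15={t14,t27,t34} V16={t6,t13,t27} V23={t2,t4,t11} V24={t8,t28,t31} V25={t2,t24,t31} V26={t6,t23,t26,t28} V34={t7,t29,t32} V35={t2,t17,t25} V36={t7,t15,t17} V45={t3,t10,t31,t34} V46={t7,t28,t30} V56={t1,t17,t27}
  V123={t11} V126={t6} V134={t29} V145={t34} V156={t27} V235={t2} V245={t31} V246={t28} V346={t7} V356={t17}
C dims 6,15,10; δ0: rk 5, SNF 1^5; δ1: rk 10, SNF 1^9·2
Ȟ^0: (6−5)−0=1 ⇒ Z
Ȟ^1: (15−10)−5=0 ⇒ 0
Ȟ^2: (10−0)−10=0 plus torsion [2] ⇒ Z/2

Ȟ^0(U;F) ≅ Z, Ȟ^1(U;F) ≅ 0, Ȟ^2(U;F) ≅ Z/2


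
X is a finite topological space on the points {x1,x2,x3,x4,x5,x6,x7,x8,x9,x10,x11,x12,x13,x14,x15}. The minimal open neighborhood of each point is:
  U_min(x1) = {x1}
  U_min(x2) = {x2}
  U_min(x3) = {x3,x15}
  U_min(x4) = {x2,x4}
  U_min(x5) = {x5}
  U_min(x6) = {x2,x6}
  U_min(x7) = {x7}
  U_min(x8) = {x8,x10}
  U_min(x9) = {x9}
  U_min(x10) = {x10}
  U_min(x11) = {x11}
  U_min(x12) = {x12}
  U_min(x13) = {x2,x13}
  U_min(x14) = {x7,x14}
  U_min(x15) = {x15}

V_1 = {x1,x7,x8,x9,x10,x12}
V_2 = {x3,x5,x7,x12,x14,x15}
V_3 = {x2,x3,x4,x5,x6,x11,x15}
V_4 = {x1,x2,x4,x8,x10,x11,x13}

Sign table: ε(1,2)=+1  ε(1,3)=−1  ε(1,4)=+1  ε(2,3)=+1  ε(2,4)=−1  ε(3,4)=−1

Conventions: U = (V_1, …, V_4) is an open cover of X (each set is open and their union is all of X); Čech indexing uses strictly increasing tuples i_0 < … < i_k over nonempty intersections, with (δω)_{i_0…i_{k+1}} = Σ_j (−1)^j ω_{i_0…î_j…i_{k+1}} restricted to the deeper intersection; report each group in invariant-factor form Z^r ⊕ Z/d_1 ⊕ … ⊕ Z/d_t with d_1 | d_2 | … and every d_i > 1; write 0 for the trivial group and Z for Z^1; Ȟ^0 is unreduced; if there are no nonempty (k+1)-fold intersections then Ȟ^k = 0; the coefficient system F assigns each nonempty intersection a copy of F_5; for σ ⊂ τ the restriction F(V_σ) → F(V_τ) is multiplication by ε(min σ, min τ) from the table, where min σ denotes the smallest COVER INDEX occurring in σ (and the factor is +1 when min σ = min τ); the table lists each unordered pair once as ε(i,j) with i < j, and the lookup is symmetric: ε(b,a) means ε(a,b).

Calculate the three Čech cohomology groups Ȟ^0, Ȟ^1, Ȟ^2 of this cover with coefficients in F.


Ȟ^0 = 0; Ȟ^1 = 0; Ȟ^2 = 0

cover nerve:
  V12={x7,x12} V14={x1,x8,x10} V23={x3,x5,x15} V34={x2,x4,x11}
C dims 4,4; δ0: rk_F5 4
Ȟ^0: (4−4)−0=0 ⇒ 0
Ȟ^1: (4−0)−4=0 ⇒ 0
Ȟ^2: (0−0)−0=0 ⇒ 0


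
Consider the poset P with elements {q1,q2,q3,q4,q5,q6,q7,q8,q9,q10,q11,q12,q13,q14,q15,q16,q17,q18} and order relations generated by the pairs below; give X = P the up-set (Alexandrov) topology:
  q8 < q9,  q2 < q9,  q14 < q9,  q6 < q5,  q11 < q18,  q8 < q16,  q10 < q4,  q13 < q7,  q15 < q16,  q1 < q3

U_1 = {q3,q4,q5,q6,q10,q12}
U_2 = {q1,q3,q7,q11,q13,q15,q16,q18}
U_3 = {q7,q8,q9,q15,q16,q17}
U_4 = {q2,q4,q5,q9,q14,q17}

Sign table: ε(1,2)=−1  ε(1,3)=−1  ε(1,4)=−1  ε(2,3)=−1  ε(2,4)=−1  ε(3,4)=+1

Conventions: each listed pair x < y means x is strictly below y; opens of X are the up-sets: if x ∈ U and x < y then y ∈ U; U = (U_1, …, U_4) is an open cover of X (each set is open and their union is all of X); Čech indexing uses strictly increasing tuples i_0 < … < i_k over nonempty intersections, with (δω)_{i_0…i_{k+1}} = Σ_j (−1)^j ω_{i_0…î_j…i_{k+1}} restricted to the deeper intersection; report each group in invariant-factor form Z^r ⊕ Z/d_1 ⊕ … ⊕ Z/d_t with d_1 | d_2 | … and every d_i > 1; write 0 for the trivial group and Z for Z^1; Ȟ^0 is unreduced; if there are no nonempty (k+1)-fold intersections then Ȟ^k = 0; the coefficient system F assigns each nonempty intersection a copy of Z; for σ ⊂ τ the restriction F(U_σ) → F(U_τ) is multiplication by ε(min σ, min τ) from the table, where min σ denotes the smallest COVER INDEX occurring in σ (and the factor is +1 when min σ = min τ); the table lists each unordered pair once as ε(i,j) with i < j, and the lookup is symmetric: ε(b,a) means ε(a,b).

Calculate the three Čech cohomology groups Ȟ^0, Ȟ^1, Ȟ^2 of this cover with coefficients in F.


intersection data:
  U12={q3} U14={q4,q5} U23={q7,q15,q16} U34={q9,q17}
C dims 4,4; δ0: rk 4, SNF 1^3·2
Ȟ^0 = (4 − 4) − 0 = 0, so Ȟ^0 ≅ 0
Ȟ^1 = (4 − 0) − 4 = 0 plus torsion [2], so Ȟ^1 ≅ Z/2
Ȟ^2 = (0 − 0) − 0 = 0, so Ȟ^2 ≅ 0

Ȟ^0 ≅ 0; Ȟ^1 ≅ Z/2; Ȟ^2 ≅ 0


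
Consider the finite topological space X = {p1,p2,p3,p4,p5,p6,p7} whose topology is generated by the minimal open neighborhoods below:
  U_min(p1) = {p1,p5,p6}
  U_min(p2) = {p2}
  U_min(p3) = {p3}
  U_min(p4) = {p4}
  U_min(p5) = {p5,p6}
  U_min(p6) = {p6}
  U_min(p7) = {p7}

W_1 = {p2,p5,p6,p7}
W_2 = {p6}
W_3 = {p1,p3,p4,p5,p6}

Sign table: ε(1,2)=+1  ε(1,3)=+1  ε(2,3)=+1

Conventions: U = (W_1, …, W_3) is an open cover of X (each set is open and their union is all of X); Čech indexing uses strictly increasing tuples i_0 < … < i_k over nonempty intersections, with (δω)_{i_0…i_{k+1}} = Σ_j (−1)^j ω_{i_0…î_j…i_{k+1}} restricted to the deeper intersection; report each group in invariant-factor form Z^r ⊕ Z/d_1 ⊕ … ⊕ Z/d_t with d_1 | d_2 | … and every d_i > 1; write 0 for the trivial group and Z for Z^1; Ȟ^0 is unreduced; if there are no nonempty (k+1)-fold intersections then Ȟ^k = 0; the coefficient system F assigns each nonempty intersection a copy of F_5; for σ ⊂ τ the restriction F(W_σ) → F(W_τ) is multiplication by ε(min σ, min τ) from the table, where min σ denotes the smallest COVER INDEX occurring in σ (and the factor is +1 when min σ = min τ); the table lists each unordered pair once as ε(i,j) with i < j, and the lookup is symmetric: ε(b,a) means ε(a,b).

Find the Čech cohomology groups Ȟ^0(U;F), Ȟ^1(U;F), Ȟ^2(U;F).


Ȟ^0 ≅ Z/5; Ȟ^1 ≅ 0; Ȟ^2 ≅ 0

nerve of the cover:
  W12={p6} W13={p5,p6} W23={p6}
  W123={p6}
C dims 3,3,1; δ0: rk_F5 2; δ1: rk_F5 1
Ȟ^0 = (3 − 2) − 0 = 1, so Ȟ^0 ≅ Z/5
Ȟ^1 = (3 − 1) − 2 = 0, so Ȟ^1 ≅ 0
Ȟ^2 = (1 − 0) − 1 = 0, so Ȟ^2 ≅ 0


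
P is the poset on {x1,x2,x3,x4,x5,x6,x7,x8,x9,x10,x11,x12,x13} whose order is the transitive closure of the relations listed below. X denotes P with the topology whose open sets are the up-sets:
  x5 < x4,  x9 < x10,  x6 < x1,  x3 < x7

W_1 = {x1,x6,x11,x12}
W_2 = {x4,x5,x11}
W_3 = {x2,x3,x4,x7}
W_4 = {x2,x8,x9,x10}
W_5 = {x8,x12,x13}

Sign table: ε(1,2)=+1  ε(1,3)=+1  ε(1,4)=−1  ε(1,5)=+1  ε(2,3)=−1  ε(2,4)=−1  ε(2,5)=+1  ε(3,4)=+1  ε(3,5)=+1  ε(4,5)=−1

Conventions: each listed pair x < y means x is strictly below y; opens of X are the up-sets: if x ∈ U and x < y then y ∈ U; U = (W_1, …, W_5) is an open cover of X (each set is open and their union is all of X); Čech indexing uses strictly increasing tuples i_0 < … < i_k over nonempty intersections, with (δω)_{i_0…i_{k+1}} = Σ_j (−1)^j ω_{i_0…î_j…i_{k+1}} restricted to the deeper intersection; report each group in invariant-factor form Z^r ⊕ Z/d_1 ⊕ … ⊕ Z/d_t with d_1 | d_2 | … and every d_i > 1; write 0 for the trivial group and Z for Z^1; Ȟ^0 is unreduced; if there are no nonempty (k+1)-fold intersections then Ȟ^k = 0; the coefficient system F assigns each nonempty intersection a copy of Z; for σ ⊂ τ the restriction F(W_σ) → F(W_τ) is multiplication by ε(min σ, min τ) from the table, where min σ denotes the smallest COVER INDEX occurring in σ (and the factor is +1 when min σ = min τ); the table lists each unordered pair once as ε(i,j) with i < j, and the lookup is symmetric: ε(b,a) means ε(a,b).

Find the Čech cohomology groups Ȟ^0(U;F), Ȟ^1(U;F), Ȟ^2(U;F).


nonempty intersections:
  W12={x11} W15={x12} W23={x4} W34={x2} W45={x8}
C dims 5,5; δ0: rk 4, SNF 1^4
Ȟ^0: (5−4)−0=1 ⇒ Z
Ȟ^1: (5−0)−4=1 ⇒ Z
Ȟ^2: (0−0)−0=0 ⇒ 0

Ȟ^0 = Z, Ȟ^1 = Z and Ȟ^2 = 0


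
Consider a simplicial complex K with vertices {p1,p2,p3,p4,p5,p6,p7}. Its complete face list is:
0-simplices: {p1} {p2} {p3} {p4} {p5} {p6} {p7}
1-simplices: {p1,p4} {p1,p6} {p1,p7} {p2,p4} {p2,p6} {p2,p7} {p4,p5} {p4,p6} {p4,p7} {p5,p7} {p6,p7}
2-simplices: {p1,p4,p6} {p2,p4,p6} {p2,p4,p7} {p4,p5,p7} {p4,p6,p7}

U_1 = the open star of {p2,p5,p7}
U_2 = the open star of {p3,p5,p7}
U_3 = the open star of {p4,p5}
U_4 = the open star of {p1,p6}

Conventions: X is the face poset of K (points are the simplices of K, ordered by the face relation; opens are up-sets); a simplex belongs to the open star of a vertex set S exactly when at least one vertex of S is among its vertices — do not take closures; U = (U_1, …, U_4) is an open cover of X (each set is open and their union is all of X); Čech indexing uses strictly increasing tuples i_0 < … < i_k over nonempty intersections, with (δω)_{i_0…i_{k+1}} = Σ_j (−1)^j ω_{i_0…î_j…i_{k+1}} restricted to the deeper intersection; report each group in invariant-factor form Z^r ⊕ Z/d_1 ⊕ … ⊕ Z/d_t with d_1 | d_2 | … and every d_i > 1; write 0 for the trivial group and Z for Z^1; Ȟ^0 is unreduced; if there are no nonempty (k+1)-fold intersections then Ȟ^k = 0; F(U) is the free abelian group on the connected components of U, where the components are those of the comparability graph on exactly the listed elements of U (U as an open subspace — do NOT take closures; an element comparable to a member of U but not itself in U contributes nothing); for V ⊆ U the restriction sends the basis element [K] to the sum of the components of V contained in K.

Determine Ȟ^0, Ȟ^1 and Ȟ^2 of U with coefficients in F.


Ȟ^0(U;F) ≅ Z^2, Ȟ^1(U;F) ≅ Z, Ȟ^2(U;F) ≅ 0

nerve simplices:
  U1={{p2},{p5},{p7},{p1,p7},{p2,p4},{p2,p6},{p2,p7},{p4,p5},{p4,p7},{p5,p7},{p6,p7},{p2,p4,p6},{p2,p4,p7},{p4,p5,p7},{p4,p6,p7}} U2={{p3},{p5},{p7},{p1,p7},{p2,p7},{p4,p5},{p4,p7},{p5,p7},{p6,p7},{p2,p4,p7},{p4,p5,p7},{p4,p6,p7}} U3={{p4},{p5},{p1,p4},{p2,p4},{p4,p5},{p4,p6},{p4,p7},{p5,p7},{p1,p4,p6},{p2,p4,p6},{p2,p4,p7},{p4,p5,p7},{p4,p6,p7}} U4={{p1},{p6},{p1,p4},{p1,p6},{p1,p7},{p2,p6},{p4,p6},{p6,p7},{p1,p4,p6},{p2,p4,p6},{p4,p6,p7}}
  U12={{p5},{p7},{p1,p7},{p2,p7},{p4,p5},{p4,p7},{p5,p7},{p6,p7},{p2,p4,p7},{p4,p5,p7},{p4,p6,p7}} U13={{p5},{p2,p4},{p4,p5},{p4,p7},{p5,p7},{p2,p4,p6},{p2,p4,p7},{p4,p5,p7},{p4,p6,p7}} U14={{p1,p7},{p2,p6},{p6,p7},{p2,p4,p6},{p4,p6,p7}} U23={{p5},{p4,p5},{p4,p7},{p5,p7},{p2,p4,p7},{p4,p5,p7},{p4,p6,p7}} U24={{p1,p7},{p6,p7},{p4,p6,p7}} U34={{p1,p4},{p4,p6},{p1,p4,p6},{p2,p4,p6},{p4,p6,p7}}
  U123={{p5},{p4,p5},{p4,p7},{p5,p7},{p2,p4,p7},{p4,p5,p7},{p4,p6,p7}} U124={{p1,p7},{p6,p7},{p4,p6,p7}} U134={{p2,p4,p6},{p4,p6,p7}} U234={{p4,p6,p7}}
  U1234={{p4,p6,p7}}
components per intersection:
  U1: {{p2},{p5},{p7},{p1,p7},{p2,p4},{p2,p6},{p2,p7},{p4,p5},{p4,p7},{p5,p7},{p6,p7},{p2,p4,p6},{p2,p4,p7},{p4,p5,p7},{p4,p6,p7}}
  U2: {{p3}} {{p5},{p7},{p1,p7},{p2,p7},{p4,p5},{p4,p7},{p5,p7},{p6,p7},{p2,p4,p7},{p4,p5,p7},{p4,p6,p7}}
  U3: {{p4},{p5},{p1,p4},{p2,p4},{p4,p5},{p4,p6},{p4,p7},{p5,p7},{p1,p4,p6},{p2,p4,p6},{p2,p4,p7},{p4,p5,p7},{p4,p6,p7}}
  U4: {{p1},{p6},{p1,p4},{p1,p6},{p1,p7},{p2,p6},{p4,p6},{p6,p7},{p1,p4,p6},{p2,p4,p6},{p4,p6,p7}}
  U12: {{p5},{p7},{p1,p7},{p2,p7},{p4,p5},{p4,p7},{p5,p7},{p6,p7},{p2,p4,p7},{p4,p5,p7},{p4,p6,p7}}
  U13: {{p5},{p2,p4},{p4,p5},{p4,p7},{p5,p7},{p2,p4,p6},{p2,p4,p7},{p4,p5,p7},{p4,p6,p7}}
  U14: {{p1,p7}} {{p2,p6},{p2,p4,p6}} {{p6,p7},{p4,p6,p7}}
  U23: {{p5},{p4,p5},{p4,p7},{p5,p7},{p2,p4,p7},{p4,p5,p7},{p4,p6,p7}}
  U24: {{p1,p7}} {{p6,p7},{p4,p6,p7}}
  U34: {{p1,p4},{p4,p6},{p1,p4,p6},{p2,p4,p6},{p4,p6,p7}}
  U123: {{p5},{p4,p5},{p4,p7},{p5,p7},{p2,p4,p7},{p4,p5,p7},{p4,p6,p7}}
  U124: {{p1,p7}} {{p6,p7},{p4,p6,p7}}
  U134: {{p2,p4,p6}} {{p4,p6,p7}}
  U234: {{p4,p6,p7}}
  U1234: {{p4,p6,p7}}
C dims 5,9,6,1; δ0: rk 3, SNF 1^3; δ1: rk 5, SNF 1^5; δ2: rk 1, SNF 1^1
degree 0: 5−3−0 = 2 → Ȟ^0 ≅ Z^2
degree 1: 9−5−3 = 1 → Ȟ^1 ≅ Z
degree 2: 6−1−5 = 0 → Ȟ^2 ≅ 0


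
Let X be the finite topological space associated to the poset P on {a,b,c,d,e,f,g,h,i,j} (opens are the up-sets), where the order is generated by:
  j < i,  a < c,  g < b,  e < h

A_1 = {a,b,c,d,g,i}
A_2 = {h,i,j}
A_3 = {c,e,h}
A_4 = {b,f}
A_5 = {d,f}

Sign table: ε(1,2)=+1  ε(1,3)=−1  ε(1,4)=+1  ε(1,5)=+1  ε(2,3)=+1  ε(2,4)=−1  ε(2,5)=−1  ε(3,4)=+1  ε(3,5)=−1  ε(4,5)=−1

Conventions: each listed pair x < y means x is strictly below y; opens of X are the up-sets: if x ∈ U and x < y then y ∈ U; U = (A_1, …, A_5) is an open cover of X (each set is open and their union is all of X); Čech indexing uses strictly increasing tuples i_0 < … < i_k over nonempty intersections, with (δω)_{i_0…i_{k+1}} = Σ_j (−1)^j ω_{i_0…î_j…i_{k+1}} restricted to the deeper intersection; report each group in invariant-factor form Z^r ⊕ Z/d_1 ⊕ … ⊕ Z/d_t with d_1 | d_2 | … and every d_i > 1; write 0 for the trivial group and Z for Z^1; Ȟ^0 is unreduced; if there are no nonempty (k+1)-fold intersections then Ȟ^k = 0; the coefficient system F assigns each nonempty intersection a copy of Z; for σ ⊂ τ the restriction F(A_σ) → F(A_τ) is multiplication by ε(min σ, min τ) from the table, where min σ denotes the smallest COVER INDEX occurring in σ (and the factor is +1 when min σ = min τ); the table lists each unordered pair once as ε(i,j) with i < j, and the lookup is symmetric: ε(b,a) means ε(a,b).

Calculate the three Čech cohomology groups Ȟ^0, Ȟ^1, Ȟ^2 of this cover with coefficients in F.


Ȟ^0 = 0, Ȟ^1 = Z ⊕ Z/2, Ȟ^2 = 0

nerve of the cover:
  A12={i} A13={c} A14={b} A15={d} A23={h} A45={f}
C dims 5,6; δ0: rk 5, SNF 1^4·2
Ȟ^0 = (5 − 5) − 0 = 0, so Ȟ^0 ≅ 0
Ȟ^1 = (6 − 0) − 5 = 1 plus torsion [2], so Ȟ^1 ≅ Z ⊕ Z/2
Ȟ^2 = (0 − 0) − 0 = 0, so Ȟ^2 ≅ 0


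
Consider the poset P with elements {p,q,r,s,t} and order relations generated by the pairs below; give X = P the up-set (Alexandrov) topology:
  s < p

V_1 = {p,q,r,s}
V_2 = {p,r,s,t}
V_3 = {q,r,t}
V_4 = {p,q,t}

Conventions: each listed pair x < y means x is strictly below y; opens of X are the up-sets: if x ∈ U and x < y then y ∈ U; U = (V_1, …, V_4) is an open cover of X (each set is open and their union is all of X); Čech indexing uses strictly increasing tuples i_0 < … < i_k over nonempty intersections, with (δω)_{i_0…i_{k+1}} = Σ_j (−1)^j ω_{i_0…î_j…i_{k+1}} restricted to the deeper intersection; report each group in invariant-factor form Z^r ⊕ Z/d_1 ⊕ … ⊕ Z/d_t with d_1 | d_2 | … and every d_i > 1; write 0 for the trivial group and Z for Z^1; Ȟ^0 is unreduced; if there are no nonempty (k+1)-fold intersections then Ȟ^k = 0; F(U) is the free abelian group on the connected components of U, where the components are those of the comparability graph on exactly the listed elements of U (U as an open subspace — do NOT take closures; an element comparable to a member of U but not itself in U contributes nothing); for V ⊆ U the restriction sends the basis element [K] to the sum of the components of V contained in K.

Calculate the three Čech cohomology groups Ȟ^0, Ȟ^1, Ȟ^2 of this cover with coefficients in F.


Ȟ^0 = Z^4,  Ȟ^1 = 0,  Ȟ^2 = 0

nonempty intersections:
  V12={p,r,s} V13={q,r} V14={p,q} V23={r,t} V24={p,t} V34={q,t}
  V123={r} V124={p} V134={q} V234={t}
components per intersection:
  V1: {p,s} {q} {r}
  V2: {p,s} {r} {t}
  V3: {q} {r} {t}
  V4: {p} {q} {t}
  V12: {p,s} {r}
  V13: {q} {r}
  V14: {p} {q}
  V23: {r} {t}
  V24: {p} {t}
  V34: {q} {t}
  V123: {r}
  V124: {p}
  V134: {q}
  V234: {t}
C dims 12,12,4; δ0: rk 8, SNF 1^8; δ1: rk 4, SNF 1^4
Ȟ^0: (12−8)−0=4 ⇒ Z^4
Ȟ^1: (12−4)−8=0 ⇒ 0
Ȟ^2: (4−0)−4=0 ⇒ 0


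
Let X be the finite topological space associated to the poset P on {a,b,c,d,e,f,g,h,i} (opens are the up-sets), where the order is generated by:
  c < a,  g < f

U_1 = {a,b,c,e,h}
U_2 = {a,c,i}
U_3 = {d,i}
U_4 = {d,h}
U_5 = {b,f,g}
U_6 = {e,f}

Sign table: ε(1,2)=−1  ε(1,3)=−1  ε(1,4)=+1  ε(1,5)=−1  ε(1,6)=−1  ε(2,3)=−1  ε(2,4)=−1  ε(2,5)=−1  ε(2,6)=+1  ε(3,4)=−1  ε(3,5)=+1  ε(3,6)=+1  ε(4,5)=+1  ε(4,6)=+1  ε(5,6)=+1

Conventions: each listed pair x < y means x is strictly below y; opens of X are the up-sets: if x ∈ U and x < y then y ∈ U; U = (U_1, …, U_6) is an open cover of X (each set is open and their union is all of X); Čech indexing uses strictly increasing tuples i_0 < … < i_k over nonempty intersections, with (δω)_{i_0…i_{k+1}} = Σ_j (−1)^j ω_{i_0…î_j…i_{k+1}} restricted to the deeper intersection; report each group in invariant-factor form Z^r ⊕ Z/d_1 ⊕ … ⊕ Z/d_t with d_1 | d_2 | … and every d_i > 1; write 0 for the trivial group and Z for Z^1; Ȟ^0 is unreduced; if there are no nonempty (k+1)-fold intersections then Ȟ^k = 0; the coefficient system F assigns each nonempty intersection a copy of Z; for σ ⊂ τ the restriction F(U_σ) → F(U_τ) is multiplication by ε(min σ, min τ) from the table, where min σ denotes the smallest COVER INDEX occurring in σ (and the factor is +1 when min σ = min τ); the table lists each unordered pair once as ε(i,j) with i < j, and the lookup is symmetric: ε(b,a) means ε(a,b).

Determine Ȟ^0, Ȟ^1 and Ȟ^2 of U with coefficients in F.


cover nerve:
  U12={a,c} U14={h} U15={b} U16={e} U23={i} U34={d} U56={f}
C dims 6,7; δ0: rk 6, SNF 1^5·2
Ȟ^0: (6−6)−0=0 ⇒ 0
Ȟ^1: (7−0)−6=1 plus torsion [2] ⇒ Z ⊕ Z/2
Ȟ^2: (0−0)−0=0 ⇒ 0

Ȟ^0 ≅ 0, Ȟ^1 ≅ Z ⊕ Z/2, Ȟ^2 ≅ 0


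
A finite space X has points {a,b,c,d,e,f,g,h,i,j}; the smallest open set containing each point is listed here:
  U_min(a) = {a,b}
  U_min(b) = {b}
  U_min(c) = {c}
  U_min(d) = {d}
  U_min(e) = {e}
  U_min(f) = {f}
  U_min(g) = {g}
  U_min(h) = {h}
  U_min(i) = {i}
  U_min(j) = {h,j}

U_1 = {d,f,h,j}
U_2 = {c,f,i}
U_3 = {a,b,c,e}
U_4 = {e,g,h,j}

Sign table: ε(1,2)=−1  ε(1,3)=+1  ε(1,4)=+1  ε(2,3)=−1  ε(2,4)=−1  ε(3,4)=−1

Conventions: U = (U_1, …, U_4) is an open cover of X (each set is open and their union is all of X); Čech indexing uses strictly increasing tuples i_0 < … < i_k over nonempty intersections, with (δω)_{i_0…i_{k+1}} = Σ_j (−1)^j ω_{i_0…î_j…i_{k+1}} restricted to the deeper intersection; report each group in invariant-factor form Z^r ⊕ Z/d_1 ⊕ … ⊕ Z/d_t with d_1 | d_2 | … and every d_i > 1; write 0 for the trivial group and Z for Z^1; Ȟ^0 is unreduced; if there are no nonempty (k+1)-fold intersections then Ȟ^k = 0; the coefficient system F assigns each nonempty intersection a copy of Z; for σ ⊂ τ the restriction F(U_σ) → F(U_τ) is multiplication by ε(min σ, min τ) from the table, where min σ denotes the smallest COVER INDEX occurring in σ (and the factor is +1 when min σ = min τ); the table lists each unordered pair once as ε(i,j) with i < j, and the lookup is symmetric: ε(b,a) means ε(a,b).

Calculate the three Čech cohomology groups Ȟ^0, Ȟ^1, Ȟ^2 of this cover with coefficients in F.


Ȟ^0(U;F) ≅ 0; Ȟ^1(U;F) ≅ Z/2; Ȟ^2(U;F) ≅ 0

cover nerve:
  U12={f} U14={h,j} U23={c} U34={e}
C dims 4,4; δ0: rk 4, SNF 1^3·2
Ȟ^0: (4−4)−0=0 ⇒ 0
Ȟ^1: (4−0)−4=0 plus torsion [2] ⇒ Z/2
Ȟ^2: (0−0)−0=0 ⇒ 0


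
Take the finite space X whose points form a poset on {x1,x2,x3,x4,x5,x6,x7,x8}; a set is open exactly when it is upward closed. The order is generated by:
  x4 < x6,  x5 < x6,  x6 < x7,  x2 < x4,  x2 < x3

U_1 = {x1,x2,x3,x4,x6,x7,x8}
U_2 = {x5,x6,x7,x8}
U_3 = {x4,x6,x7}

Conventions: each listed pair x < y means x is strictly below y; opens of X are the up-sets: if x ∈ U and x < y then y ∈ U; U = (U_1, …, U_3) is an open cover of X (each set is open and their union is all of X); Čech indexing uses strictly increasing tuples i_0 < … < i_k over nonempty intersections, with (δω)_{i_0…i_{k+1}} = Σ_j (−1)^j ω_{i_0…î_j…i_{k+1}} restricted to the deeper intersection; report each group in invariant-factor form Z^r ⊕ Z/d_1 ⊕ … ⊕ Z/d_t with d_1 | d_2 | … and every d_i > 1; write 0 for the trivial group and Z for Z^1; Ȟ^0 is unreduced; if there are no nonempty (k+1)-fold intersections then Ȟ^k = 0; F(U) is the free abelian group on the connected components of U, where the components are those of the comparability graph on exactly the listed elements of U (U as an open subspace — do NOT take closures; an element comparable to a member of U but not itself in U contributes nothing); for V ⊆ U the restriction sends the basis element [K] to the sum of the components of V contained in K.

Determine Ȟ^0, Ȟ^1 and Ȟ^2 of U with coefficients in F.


Ȟ^0 = Z^3; Ȟ^1 = 0; Ȟ^2 = 0

nerve simplices:
  U12={x6,x7,x8} U13={x4,x6,x7} U23={x6,x7}
  U123={x6,x7}
components per intersection:
  U1: {x1} {x2,x3,x4,x6,x7} {x8}
  U2: {x5,x6,x7} {x8}
  U3: {x4,x6,x7}
  U12: {x6,x7} {x8}
  U13: {x4,x6,x7}
  U23: {x6,x7}
  U123: {x6,x7}
C dims 6,4,1; δ0: rk 3, SNF 1^3; δ1: rk 1, SNF 1^1
degree 0: 6−3−0 = 3 → Ȟ^0 ≅ Z^3
degree 1: 4−1−3 = 0 → Ȟ^1 ≅ 0
degree 2: 1−0−1 = 0 → Ȟ^2 ≅ 0


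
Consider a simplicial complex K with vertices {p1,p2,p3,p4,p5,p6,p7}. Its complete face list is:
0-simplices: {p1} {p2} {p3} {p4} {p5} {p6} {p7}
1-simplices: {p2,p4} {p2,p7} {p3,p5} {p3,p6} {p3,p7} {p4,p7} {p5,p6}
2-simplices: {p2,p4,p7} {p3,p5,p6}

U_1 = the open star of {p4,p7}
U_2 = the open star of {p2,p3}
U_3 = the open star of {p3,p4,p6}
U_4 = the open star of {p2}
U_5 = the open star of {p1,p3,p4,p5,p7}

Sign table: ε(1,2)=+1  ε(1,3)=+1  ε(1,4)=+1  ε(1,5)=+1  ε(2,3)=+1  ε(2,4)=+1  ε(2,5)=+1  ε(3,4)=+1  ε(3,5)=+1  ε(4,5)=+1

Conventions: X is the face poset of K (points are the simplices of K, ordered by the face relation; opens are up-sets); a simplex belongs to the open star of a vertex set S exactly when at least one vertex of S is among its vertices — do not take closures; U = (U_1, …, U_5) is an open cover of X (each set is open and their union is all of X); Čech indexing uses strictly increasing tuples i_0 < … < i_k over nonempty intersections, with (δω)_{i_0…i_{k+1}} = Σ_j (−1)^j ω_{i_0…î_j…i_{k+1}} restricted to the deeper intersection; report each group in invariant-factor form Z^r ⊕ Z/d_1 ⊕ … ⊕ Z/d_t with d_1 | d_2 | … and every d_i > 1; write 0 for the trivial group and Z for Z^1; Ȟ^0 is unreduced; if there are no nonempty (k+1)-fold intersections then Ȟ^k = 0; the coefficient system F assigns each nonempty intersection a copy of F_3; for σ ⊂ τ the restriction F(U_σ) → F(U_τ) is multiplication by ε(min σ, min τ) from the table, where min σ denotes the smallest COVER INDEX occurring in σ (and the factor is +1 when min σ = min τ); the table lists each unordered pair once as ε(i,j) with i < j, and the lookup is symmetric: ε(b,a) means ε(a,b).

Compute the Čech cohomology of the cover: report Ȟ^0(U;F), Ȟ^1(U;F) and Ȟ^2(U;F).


intersection data:
  U1={{p4},{p7},{p2,p4},{p2,p7},{p3,p7},{p4,p7},{p2,p4,p7}} U2={{p2},{p3},{p2,p4},{p2,p7},{p3,p5},{p3,p6},{p3,p7},{p2,p4,p7},{p3,p5,p6}} U3={{p3},{p4},{p6},{p2,p4},{p3,p5},{p3,p6},{p3,p7},{p4,p7},{p5,p6},{p2,p4,p7},{p3,p5,p6}} U4={{p2},{p2,p4},{p2,p7},{p2,p4,p7}} U5={{p1},{p3},{p4},{p5},{p7},{p2,p4},{p2,p7},{p3,p5},{p3,p6},{p3,p7},{p4,p7},{p5,p6},{p2,p4,p7},{p3,p5,p6}}
  U12={{p2,p4},{p2,p7},{p3,p7},{p2,p4,p7}} U13={{p4},{p2,p4},{p3,p7},{p4,p7},{p2,p4,p7}} U14={{p2,p4},{p2,p7},{p2,p4,p7}} U15={{p4},{p7},{p2,p4},{p2,p7},{p3,p7},{p4,p7},{p2,p4,p7}} U23={{p3},{p2,p4},{p3,p5},{p3,p6},{p3,p7},{p2,p4,p7},{p3,p5,p6}} U24={{p2},{p2,p4},{p2,p7},{p2,p4,p7}} U25={{p3},{p2,p4},{p2,p7},{p3,p5},{p3,p6},{p3,p7},{p2,p4,p7},{p3,p5,p6}} U34={{p2,p4},{p2,p4,p7}} U35={{p3},{p4},{p2,p4},{p3,p5},{p3,p6},{p3,p7},{p4,p7},{p5,p6},{p2,p4,p7},{p3,p5,p6}} U45={{p2,p4},{p2,p7},{p2,p4,p7}}
  U123={{p2,p4},{p3,p7},{p2,p4,p7}} U124={{p2,p4},{p2,p7},{p2,p4,p7}} U125={{p2,p4},{p2,p7},{p3,p7},{p2,p4,p7}} U134={{p2,p4},{p2,p4,p7}} U135={{p4},{p2,p4},{p3,p7},{p4,p7},{p2,p4,p7}} U145={{p2,p4},{p2,p7},{p2,p4,p7}} U234={{p2,p4},{p2,p4,p7}} U235={{p3},{p2,p4},{p3,p5},{p3,p6},{p3,p7},{p2,p4,p7},{p3,p5,p6}} U245={{p2,p4},{p2,p7},{p2,p4,p7}} U345={{p2,p4},{p2,p4,p7}}
  U1234={{p2,p4},{p2,p4,p7}} U1235={{p2,p4},{p3,p7},{p2,p4,p7}} U1245={{p2,p4},{p2,p7},{p2,p4,p7}} U1345={{p2,p4},{p2,p4,p7}} U2345={{p2,p4},{p2,p4,p7}}
  U12345={{p2,p4},{p2,p4,p7}}
C dims 5,10,10,5; δ0: rk_F3 4; δ1: rk_F3 6; δ2: rk_F3 4
Ȟ^0 = (5 − 4) − 0 = 1, so Ȟ^0 ≅ Z/3
Ȟ^1 = (10 − 6) − 4 = 0, so Ȟ^1 ≅ 0
Ȟ^2 = (10 − 4) − 6 = 0, so Ȟ^2 ≅ 0

Ȟ^0 ≅ Z/3, Ȟ^1 ≅ 0, Ȟ^2 ≅ 0


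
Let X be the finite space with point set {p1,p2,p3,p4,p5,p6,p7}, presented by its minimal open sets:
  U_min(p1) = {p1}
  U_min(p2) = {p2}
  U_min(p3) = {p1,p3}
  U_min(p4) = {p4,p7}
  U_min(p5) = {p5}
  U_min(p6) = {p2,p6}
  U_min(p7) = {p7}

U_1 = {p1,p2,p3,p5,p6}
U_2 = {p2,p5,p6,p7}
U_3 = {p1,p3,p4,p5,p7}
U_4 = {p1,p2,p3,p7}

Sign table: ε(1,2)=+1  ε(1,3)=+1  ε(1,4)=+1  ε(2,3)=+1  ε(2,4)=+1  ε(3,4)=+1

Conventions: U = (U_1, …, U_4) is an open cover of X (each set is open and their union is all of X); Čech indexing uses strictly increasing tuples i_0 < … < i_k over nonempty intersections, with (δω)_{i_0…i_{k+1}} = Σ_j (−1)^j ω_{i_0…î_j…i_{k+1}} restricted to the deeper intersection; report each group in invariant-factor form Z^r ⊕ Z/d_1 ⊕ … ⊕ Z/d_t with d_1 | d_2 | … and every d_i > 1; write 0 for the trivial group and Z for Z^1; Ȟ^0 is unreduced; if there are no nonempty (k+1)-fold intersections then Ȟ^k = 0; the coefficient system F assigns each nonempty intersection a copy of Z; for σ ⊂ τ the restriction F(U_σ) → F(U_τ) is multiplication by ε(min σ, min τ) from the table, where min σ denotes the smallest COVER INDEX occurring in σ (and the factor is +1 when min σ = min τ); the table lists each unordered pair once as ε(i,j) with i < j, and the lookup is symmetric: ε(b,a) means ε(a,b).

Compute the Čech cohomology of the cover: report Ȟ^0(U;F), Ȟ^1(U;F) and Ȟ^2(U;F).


cover nerve:
  U12={p2,p5,p6} U13={p1,p3,p5} U14={p1,p2,p3} U23={p5,p7} U24={p2,p7} U34={p1,p3,p7}
  U123={p5} U124={p2} U134={p1,p3} U234={p7}
C dims 4,6,4; δ0: rk 3, SNF 1^3; δ1: rk 3, SNF 1^3
Ȟ^0: (4−3)−0=1 ⇒ Z
Ȟ^1: (6−3)−3=0 ⇒ 0
Ȟ^2: (4−0)−3=1 ⇒ Z

Ȟ^0(U;F) ≅ Z,  Ȟ^1(U;F) ≅ 0,  Ȟ^2(U;F) ≅ Z


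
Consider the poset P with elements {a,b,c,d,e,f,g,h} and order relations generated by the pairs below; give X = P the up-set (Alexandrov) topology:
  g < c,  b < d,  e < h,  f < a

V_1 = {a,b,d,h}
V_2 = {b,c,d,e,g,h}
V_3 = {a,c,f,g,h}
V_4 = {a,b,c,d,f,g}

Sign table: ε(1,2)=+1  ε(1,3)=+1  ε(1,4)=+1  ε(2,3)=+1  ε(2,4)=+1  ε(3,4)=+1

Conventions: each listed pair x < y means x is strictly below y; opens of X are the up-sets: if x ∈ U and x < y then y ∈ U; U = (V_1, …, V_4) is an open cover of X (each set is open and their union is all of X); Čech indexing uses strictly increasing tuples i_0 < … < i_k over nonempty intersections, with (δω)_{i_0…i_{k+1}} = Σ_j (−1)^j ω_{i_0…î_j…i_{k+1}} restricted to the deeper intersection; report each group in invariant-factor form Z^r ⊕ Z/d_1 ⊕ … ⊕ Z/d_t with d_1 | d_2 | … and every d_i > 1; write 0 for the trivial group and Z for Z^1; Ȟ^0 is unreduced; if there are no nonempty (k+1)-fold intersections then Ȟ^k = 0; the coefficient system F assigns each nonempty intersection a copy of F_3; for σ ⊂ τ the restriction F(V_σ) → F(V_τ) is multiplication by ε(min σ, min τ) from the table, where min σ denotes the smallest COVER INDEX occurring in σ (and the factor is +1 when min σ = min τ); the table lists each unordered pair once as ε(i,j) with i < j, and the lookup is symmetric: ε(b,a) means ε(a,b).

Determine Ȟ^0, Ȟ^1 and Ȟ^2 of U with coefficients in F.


nerve of the cover:
  V12={b,d,h} V13={a,h} V14={a,b,d} V23={c,g,h} V24={b,c,d,g} V34={a,c,f,g}
  V123={h} V124={b,d} V134={a} V234={c,g}
C dims 4,6,4; δ0: rk_F3 3; δ1: rk_F3 3
Ȟ^0 = (4 − 3) − 0 = 1, so Ȟ^0 ≅ Z/3
Ȟ^1 = (6 − 3) − 3 = 0, so Ȟ^1 ≅ 0
Ȟ^2 = (4 − 0) − 3 = 1, so Ȟ^2 ≅ Z/3

Ȟ^0(U;F) ≅ Z/3, Ȟ^1(U;F) ≅ 0, Ȟ^2(U;F) ≅ Z/3


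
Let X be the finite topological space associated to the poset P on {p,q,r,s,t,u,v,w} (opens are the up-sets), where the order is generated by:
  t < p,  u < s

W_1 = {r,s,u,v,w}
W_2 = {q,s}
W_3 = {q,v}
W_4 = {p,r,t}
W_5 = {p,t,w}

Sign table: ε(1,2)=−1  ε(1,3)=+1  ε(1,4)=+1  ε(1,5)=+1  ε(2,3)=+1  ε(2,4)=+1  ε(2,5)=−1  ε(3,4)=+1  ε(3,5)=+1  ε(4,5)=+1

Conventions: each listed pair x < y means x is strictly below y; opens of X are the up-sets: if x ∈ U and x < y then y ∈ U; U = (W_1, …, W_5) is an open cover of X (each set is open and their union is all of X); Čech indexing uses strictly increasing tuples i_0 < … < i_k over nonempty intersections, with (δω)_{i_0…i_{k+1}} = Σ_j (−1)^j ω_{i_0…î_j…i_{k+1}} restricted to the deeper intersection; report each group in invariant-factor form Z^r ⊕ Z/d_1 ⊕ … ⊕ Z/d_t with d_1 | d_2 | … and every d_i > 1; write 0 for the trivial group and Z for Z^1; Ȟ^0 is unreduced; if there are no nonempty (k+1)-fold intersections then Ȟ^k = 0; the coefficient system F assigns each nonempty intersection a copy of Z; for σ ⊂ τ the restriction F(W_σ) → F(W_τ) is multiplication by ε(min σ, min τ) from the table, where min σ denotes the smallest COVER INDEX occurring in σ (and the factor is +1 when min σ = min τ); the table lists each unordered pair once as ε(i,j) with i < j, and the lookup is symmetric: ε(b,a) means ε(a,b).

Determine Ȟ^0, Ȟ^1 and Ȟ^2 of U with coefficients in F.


Ȟ^0 = 0, Ȟ^1 = Z ⊕ Z/2 and Ȟ^2 = 0

nonempty intersections:
  W12={s} W13={v} W14={r} W15={w} W23={q} W45={p,t}
C dims 5,6; δ0: rk 5, SNF 1^4·2
Ȟ^0: (5−5)−0=0 ⇒ 0
Ȟ^1: (6−0)−5=1 plus torsion [2] ⇒ Z ⊕ Z/2
Ȟ^2: (0−0)−0=0 ⇒ 0
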